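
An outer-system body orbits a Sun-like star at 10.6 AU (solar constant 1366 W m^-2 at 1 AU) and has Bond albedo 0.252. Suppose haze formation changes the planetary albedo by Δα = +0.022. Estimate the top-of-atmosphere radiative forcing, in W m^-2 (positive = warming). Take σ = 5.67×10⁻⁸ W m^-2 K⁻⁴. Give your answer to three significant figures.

By the inverse-square law, S = 1366/10.6² = 12.16 W m^-2.
The change in absorbed flux is Δ[S(1−α)/4] = −SΔα/4 = -0.06687 W m^-2.

-0.0669 W m^-2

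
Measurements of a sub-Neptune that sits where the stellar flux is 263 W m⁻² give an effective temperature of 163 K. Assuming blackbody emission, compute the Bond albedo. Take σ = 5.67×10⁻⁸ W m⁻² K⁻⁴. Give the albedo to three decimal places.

From σT⁴ = S(1−α)/4 we invert for α: 1−α = 4σT⁴/S.
4σT⁴ = 4·5.67×10⁻⁸·(163)⁴ = 160.1 W m⁻².
1−α = 160.1/263.0 = 0.6087, so α = 0.3913.

0.391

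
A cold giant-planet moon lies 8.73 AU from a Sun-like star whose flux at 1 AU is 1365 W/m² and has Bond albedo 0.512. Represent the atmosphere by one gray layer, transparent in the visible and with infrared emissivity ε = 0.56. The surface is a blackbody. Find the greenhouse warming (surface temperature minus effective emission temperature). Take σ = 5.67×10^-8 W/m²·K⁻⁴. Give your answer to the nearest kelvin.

7 kelvin

By the inverse-square law, S = 1365/8.73² = 17.91 W/m².
Effective emission temperature (TOA balance): σT_e⁴ = S(1−α)/4 = 2.185 W/m² → T_e = 78.79 K.
The surface balance (absorbed SW + ε·downward IR = σT_s⁴) with T_a⁴ = T_s⁴/2 reduces to T_s = T_e·[2/(2−ε)]^¼ = 85.53 K.
Greenhouse warming: T_s − T_e = 6.744 K.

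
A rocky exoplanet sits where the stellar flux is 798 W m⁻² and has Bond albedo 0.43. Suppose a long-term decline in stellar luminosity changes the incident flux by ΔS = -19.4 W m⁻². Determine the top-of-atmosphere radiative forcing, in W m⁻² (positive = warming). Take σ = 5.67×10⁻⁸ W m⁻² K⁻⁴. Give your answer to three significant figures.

-2.76 W m⁻²

TOA radiative forcing: ΔF = (1−α)ΔS/4 = 0.57·(-19.4)/4 = -2.764 W m⁻².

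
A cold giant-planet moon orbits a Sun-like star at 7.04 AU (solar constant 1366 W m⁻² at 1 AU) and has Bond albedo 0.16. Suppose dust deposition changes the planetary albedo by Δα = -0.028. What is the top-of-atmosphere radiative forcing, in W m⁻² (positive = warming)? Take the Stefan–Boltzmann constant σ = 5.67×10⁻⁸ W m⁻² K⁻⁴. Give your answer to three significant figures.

0.193 W m⁻²

Irradiance scales as 1/d², so S = 1366 W m⁻² × (1/7.04)² = 27.56 W m⁻².
The change in absorbed flux is Δ[S(1−α)/4] = −SΔα/4 = 0.1929 W m⁻².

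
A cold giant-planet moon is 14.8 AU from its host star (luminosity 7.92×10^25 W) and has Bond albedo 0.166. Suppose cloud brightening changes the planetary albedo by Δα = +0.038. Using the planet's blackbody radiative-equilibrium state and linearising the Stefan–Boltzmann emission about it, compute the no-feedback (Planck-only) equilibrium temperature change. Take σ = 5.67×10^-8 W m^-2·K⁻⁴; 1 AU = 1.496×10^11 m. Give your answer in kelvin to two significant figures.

-0.53 kelvin

d = 14.8 × 1.496×10^11 m = 2.214×10^12 m.
Spreading L over a sphere of radius d: S = 7.92×10^25/(4π·2.21×10^12²) = 1.286 W m^-2.
Reference equilibrium: T_e = [S(1−α)/(4σ)]^(1/4) = 46.63 K.
The change in absorbed flux is Δ[S(1−α)/4] = −SΔα/4 = -0.01221 W m^-2.
Linearising σT⁴ gives d(σT⁴)/dT = 4σT_e³ = 0.02299 W m^-2 per K.
Hence the no-feedback warming is ΔF/(4σT_e³) = -0.531 K.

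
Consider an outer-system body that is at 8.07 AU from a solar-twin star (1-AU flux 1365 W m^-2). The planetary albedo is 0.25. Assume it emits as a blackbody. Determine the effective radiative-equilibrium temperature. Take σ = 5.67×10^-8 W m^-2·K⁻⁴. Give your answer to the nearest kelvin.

91 K

Irradiance scales as 1/d², so S = 1365 W m^-2 × (1/8.07)² = 20.96 W m^-2.
The planet absorbs (1−α)S over its disc πR² and re-emits over 4πR², so the mean absorbed flux is (1−0.25)·20.96/4 = 3.930 W m^-2.
In equilibrium σT⁴ equals this, so T = 91.24 K.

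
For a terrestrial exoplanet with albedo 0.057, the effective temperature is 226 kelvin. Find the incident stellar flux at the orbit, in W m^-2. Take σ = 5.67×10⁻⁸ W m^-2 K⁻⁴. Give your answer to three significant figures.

Invert the energy balance for S: S = 4σT⁴/(1−α).
The emitted flux is σT⁴ = 147.9 W m^-2.
So S = 4×147.9/(1−0.057) = 627.4 W m^-2.

627 W m^-2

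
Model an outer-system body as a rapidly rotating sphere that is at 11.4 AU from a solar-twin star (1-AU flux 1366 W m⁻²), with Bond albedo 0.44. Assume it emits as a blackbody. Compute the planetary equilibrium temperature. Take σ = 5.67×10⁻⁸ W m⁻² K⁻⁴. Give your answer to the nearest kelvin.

Irradiance scales as 1/d², so S = 1366 W m⁻² × (1/11.4)² = 10.51 W m⁻².
Averaging over the sphere, the absorbed flux is S(1−α)/4 = 1.472 W m⁻².
Balancing against σT⁴: T = (1.472/5.67×10⁻⁸)^(1/4) = 71.38 K.

71 kelvin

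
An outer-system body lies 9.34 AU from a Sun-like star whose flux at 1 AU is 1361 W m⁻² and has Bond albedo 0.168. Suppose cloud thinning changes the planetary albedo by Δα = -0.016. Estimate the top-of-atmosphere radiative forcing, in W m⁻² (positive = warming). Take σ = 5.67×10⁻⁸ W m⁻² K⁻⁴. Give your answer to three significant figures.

0.0624 W m⁻²

Flux at the orbit: S = 1361/(9.34)² = 15.60 W m⁻².
TOA radiative forcing: ΔF = −S·Δα/4 = −15.60·(-0.016)/4 = 0.06241 W m⁻².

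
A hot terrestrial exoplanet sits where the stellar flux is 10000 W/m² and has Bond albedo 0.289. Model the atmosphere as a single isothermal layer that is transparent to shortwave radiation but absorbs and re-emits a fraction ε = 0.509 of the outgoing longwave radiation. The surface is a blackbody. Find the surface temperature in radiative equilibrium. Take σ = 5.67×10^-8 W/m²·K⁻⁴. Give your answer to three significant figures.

453 kelvin

Effective emission temperature (TOA balance): σT_e⁴ = S(1−α)/4 = 1778 W/m² → T_e = 420.8 K.
The surface balance (absorbed SW + ε·downward IR = σT_s⁴) with T_a⁴ = T_s⁴/2 reduces to T_s = T_e·[2/(2−ε)]^¼ = 452.8 K.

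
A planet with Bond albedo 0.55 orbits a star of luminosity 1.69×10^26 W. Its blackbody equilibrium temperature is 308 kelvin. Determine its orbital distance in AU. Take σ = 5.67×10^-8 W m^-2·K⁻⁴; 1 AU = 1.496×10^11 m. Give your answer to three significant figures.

Required flux: S = 4σT⁴/(1−α) = 4536 W m^-2.
Then d = [L/(4πS)]^(1/2) = 5.445×10^10 m, i.e. 0.3640 AU.

0.364 AU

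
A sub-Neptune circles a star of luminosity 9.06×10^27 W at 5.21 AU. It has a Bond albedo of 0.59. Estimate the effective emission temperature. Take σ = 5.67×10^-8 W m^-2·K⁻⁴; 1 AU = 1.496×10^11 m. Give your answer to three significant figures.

215 K

d = 5.21 × 1.496×10^11 m = 7.794×10^11 m.
Flux at the orbit: S = L/(4πd²) = 9.06×10^27/(4π·(7.79×10^11)²) = 1187 W m^-2.
The planet absorbs (1−α)S over its disc πR² and re-emits over 4πR², so the mean absorbed flux is (1−0.59)·1187/4 = 121.6 W m^-2.
Balancing against σT⁴: T = (121.6/5.67×10⁻⁸)^(1/4) = 215.2 K.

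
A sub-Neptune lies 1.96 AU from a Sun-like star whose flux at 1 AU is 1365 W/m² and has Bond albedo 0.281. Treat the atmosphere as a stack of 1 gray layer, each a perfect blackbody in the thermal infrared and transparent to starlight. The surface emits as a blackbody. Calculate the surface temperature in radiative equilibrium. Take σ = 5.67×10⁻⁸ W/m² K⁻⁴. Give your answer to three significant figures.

By the inverse-square law, S = 1365/1.96² = 355.3 W/m².
Top-of-atmosphere balance: σT_e⁴ = S(1−α)/4 = 63.87 W/m² → T_e = 183.2 K.
For an N-layer opaque stack, T_s⁴ = (N+1)T_e⁴, hence T_s = (2)^(1/4)×183.2 K = 217.9 K.

218 K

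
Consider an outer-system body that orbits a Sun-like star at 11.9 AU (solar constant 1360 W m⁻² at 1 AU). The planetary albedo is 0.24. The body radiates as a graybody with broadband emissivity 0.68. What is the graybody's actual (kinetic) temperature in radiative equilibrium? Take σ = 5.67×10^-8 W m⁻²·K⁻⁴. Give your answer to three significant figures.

82.9 kelvin

By the inverse-square law, S = 1360/11.9² = 9.604 W m⁻².
Absorbed flux (global mean): S(1−α)/4 = 9.604·0.76/4 = 1.825 W m⁻².
Radiative balance εσT⁴ = 1.825 gives T = [1.825/(0.68·σ)]^(1/4) = 82.94 K.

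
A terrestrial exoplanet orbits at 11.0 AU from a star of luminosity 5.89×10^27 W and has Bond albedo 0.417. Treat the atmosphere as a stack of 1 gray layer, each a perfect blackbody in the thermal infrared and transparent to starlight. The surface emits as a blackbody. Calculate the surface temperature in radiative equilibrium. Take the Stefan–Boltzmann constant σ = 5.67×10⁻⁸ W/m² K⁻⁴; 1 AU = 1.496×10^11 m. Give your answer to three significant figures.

173 K

Orbital distance: d = 11.0 AU = 1.646×10^12 m.
Spreading L over a sphere of radius d: S = 5.89×10^27/(4π·1.65×10^12²) = 173.1 W/m².
Top-of-atmosphere balance: σT_e⁴ = S(1−α)/4 = 25.23 W/m² → T_e = 145.2 K.
Layer-by-layer balance gives σT_s⁴ = (N+1)σT_e⁴, so T_s = 2^¼·145.2 = 172.7 K.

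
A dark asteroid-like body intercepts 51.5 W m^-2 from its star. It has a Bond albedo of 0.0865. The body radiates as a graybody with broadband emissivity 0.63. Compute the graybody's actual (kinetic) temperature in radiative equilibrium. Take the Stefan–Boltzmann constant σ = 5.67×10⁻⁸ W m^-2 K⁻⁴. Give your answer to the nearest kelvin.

135 K

The planet absorbs (1−α)S over its disc πR² and re-emits over 4πR², so the mean absorbed flux is (1−0.0865)·51.50/4 = 11.76 W m^-2.
Radiative balance εσT⁴ = 11.76 gives T = [11.76/(0.63·σ)]^(1/4) = 134.7 K.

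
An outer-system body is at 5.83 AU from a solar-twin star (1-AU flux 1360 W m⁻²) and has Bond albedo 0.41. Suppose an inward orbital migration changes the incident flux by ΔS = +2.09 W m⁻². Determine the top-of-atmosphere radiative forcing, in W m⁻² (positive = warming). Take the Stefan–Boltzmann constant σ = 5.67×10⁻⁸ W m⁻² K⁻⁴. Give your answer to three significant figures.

0.308 W m⁻²

Flux at the orbit: S = 1360/(5.83)² = 40.01 W m⁻².
TOA radiative forcing: ΔF = (1−α)ΔS/4 = 0.59·(+2.09)/4 = 0.3083 W m⁻².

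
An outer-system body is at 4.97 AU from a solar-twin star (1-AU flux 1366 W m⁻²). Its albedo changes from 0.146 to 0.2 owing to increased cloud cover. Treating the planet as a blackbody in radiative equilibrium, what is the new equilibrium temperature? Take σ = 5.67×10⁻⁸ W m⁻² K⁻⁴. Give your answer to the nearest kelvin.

Flux at the orbit: S = 1366/(4.97)² = 55.30 W m⁻².
T₂ = [S(1−α₂)/(4σ)]^(1/4) = [55.30·0.8/(4σ)]^(1/4) = 118.2 K.

118 K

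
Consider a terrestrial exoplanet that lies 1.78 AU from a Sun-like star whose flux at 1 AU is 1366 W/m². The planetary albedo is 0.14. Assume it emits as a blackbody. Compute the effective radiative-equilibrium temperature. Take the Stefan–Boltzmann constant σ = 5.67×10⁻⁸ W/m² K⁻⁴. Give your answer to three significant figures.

201 K

Flux at the orbit: S = 1366/(1.78)² = 431.1 W/m².
The planet absorbs (1−α)S over its disc πR² and re-emits over 4πR², so the mean absorbed flux is (1−0.14)·431.1/4 = 92.69 W/m².
Balancing against σT⁴: T = (92.69/5.67×10⁻⁸)^(1/4) = 201.1 K.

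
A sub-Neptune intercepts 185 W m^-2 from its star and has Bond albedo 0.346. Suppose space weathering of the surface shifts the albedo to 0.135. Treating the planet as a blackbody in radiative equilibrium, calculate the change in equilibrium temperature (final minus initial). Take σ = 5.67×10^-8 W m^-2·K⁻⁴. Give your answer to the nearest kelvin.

11 kelvin

With α = 0.346, T₁ = 152.0 K.
With α = 0.135, T₂ = 163.0 K.
ΔT = T₂ − T₁ = 11.00 K.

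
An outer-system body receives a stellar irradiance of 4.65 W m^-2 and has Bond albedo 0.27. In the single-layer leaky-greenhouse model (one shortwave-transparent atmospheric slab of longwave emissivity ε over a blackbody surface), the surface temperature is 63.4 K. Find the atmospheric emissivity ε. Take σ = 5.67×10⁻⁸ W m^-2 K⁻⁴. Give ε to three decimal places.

0.147

Effective temperature: T_e = [S(1−α)/(4σ)]^(1/4) = 62.20 K.
T_s⁴ = T_e⁴·2/(2−ε) → ε = 2 − 2(T_e/T_s)⁴ = 2 − 2·(62.20/63.4)⁴ = 0.1473.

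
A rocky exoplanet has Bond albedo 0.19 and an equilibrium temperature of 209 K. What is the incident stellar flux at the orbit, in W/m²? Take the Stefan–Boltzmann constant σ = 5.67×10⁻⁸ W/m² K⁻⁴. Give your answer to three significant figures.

534 W/m²

From S(1−α)/4 = σT⁴: S = 4σT⁴/(1−α).
σT⁴ = 5.67×10⁻⁸·(209)⁴ = 108.2 W/m².
S = 4·108.2/0.81 = 534.2 W/m².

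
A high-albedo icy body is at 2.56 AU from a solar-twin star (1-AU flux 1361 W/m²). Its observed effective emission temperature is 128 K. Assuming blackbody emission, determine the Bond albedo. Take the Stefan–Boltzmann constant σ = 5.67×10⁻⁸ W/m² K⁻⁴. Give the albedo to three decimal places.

0.707

By the inverse-square law, S = 1361/2.56² = 207.7 W/m².
From σT⁴ = S(1−α)/4 we invert for α: 1−α = 4σT⁴/S.
4σT⁴ = 4·5.67×10⁻⁸·(128)⁴ = 60.88 W/m².
Hence α = 1 − 60.88/207.7 = 0.7068.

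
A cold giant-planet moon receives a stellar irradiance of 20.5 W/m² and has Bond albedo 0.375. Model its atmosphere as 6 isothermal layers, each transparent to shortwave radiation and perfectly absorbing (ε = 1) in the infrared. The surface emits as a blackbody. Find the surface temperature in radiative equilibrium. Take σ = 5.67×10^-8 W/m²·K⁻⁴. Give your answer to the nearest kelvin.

The effective emission temperature is T_e = [S(1−α)/(4σ)]^¼ = 86.70 K.
For an N-layer opaque stack, T_s⁴ = (N+1)T_e⁴, hence T_s = (7)^(1/4)×86.70 K = 141.0 K.

141 K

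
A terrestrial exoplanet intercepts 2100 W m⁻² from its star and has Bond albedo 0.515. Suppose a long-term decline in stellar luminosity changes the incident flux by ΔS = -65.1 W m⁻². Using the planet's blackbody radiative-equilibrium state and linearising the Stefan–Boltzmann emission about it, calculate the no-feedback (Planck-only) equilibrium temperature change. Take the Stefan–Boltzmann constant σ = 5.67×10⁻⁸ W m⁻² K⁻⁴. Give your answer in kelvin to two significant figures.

-2.0 K

Unperturbed T_e = [2100·(1−0.515)/(4σ)]^¼ = 258.9 K.
Only a fraction (1−α) is absorbed and it's spread over 4πR², so ΔF = (1−α)ΔS/4 = -7.893 W m⁻².
Linearising σT⁴ gives d(σT⁴)/dT = 4σT_e³ = 3.934 W m⁻² per K.
So ΔT₀ = -7.893/3.934 = -2.01 K.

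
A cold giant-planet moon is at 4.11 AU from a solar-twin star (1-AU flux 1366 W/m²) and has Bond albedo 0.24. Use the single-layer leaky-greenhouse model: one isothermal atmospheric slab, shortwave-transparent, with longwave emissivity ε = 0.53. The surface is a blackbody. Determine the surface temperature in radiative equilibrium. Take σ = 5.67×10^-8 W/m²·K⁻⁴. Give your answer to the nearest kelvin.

Irradiance scales as 1/d², so S = 1366 W/m² × (1/4.11)² = 80.87 W/m².
At the top of the atmosphere, σT_e⁴ = S(1−α)/4 = 15.36 W/m², giving T_e = 128.3 K.
The surface balance (absorbed SW + ε·downward IR = σT_s⁴) with T_a⁴ = T_s⁴/2 reduces to T_s = T_e·[2/(2−ε)]^¼ = 138.6 K.

139 kelvin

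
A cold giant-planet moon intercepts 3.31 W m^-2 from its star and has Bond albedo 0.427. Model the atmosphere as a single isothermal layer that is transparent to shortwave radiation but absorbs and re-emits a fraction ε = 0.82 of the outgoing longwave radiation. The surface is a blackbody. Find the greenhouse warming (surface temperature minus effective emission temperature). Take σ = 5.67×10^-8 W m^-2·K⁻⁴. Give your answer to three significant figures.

7.58 K

Effective emission temperature (TOA balance): σT_e⁴ = S(1−α)/4 = 0.4742 W m^-2 → T_e = 53.78 K.
Surface balance with a leaky layer gives σT_s⁴ = σT_e⁴·2/(2−ε), so T_s = T_e·[2/(2−0.82)]^(1/4) = 61.36 K.
The atmosphere warms the surface by 7.583 K.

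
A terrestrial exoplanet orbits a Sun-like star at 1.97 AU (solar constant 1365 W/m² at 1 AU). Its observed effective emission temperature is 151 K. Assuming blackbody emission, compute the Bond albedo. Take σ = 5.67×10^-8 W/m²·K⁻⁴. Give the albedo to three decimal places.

Irradiance scales as 1/d², so S = 1365 W/m² × (1/1.97)² = 351.7 W/m².
From σT⁴ = S(1−α)/4 we invert for α: 1−α = 4σT⁴/S.
4σT⁴ = 4·5.67×10⁻⁸·(151)⁴ = 117.9 W/m².
Hence α = 1 − 117.9/351.7 = 0.6648.

0.665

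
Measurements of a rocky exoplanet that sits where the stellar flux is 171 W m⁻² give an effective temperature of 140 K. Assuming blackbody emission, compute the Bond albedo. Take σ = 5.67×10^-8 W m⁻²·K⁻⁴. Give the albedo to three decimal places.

Rearranging the radiative balance, α = 1 − 4σT⁴/S.
4σT⁴ = 4·5.67×10⁻⁸·(140)⁴ = 87.13 W m⁻².
1−α = 87.13/171.0 = 0.5095, so α = 0.4905.

0.490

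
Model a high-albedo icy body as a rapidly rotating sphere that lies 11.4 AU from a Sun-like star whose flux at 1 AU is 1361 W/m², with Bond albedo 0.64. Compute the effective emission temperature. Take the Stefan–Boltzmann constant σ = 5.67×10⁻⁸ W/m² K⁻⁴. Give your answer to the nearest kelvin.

By the inverse-square law, S = 1361/11.4² = 10.47 W/m².
The planet absorbs (1−α)S over its disc πR² and re-emits over 4πR², so the mean absorbed flux is (1−0.64)·10.47/4 = 0.9425 W/m².
Set σT⁴ = 0.9425 → T = (0.9425/σ)^(1/4) = 63.85 K.

64 kelvin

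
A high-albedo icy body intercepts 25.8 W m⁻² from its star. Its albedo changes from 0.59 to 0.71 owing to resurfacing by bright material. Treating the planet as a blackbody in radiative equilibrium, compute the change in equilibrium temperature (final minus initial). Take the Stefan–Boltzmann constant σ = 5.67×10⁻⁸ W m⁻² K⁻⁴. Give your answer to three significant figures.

With α = 0.59, T₁ = 82.64 K.
Final:   T₂ = [S(1−0.71)/(4σ)]^(1/4) = 75.79 K.
Change: 75.79 − 82.64 = -6.853 K.

-6.85 kelvin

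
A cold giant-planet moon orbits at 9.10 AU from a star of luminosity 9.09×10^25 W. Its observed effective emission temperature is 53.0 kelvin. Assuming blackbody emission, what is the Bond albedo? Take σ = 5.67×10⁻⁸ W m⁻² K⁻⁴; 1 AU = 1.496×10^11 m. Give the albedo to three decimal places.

0.542

d = 9.10 × 1.496×10^11 m = 1.361×10^12 m.
Flux at the orbit: S = L/(4πd²) = 9.09×10^25/(4π·(1.36×10^12)²) = 3.903 W m⁻².
Rearranging the radiative balance, α = 1 − 4σT⁴/S.
σT⁴ = 0.4474 W m⁻², so 4σT⁴ = 1.790 W m⁻².
Hence α = 1 − 1.790/3.903 = 0.5415.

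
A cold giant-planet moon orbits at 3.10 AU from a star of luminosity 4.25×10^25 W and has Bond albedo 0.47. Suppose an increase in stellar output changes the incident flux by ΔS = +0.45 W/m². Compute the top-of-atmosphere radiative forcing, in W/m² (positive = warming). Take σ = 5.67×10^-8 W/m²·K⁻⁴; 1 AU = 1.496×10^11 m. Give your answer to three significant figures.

0.0596 W/m²

Orbital distance: d = 3.10 AU = 4.638×10^11 m.
Flux at the orbit: S = L/(4πd²) = 4.25×10^25/(4π·(4.64×10^11)²) = 15.73 W/m².
ΔF = Δ[S(1−α)]/4 = (1−0.47)·+0.45/4 = 0.05963 W/m².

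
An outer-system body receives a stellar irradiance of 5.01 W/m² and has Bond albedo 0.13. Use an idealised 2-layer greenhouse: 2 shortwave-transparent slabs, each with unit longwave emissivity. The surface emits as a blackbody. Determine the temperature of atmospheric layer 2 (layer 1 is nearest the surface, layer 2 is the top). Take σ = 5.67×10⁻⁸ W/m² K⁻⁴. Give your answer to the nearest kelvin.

66 K

The effective emission temperature is T_e = [S(1−α)/(4σ)]^¼ = 66.21 K.
In the N-layer model, layer k (counted from the surface) has T_k = (N+1−k)^(1/4)·T_e.
T_2 = (1)^(1/4)·66.21 = 66.21 K.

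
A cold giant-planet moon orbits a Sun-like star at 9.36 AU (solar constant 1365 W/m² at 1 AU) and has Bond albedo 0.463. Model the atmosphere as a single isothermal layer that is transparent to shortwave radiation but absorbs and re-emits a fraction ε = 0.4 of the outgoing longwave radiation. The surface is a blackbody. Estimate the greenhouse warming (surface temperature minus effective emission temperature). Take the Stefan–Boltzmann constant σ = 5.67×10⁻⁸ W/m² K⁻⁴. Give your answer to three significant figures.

4.47 K

Flux at the orbit: S = 1365/(9.36)² = 15.58 W/m².
Effective emission temperature (TOA balance): σT_e⁴ = S(1−α)/4 = 2.092 W/m² → T_e = 77.93 K.
Surface balance with a leaky layer gives σT_s⁴ = σT_e⁴·2/(2−ε), so T_s = T_e·[2/(2−0.4)]^(1/4) = 82.41 K.
The atmosphere warms the surface by 4.471 K.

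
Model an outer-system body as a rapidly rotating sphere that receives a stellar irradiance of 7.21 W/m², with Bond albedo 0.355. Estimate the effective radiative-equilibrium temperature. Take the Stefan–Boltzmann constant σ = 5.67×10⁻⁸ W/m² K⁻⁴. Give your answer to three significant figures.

67.3 K

Absorbed flux (global mean): S(1−α)/4 = 7.210·0.645/4 = 1.163 W/m².
Balancing against σT⁴: T = (1.163/5.67×10⁻⁸)^(1/4) = 67.29 K.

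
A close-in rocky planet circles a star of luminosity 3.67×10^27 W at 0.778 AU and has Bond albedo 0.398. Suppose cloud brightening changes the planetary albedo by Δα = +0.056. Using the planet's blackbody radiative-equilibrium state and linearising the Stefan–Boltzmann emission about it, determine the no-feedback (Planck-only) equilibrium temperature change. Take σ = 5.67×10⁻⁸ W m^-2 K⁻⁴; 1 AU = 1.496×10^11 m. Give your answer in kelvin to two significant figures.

d = 0.778 × 1.496×10^11 m = 1.164×10^11 m.
S = L/(4πd²) = 21560 W m^-2.
Unperturbed T_e = [21560·(1−0.398)/(4σ)]^¼ = 489.1 K.
The change in absorbed flux is Δ[S(1−α)/4] = −SΔα/4 = -301.8 W m^-2.
Planck response: λ_P = 4σT_e³ = 4·5.67×10⁻⁸·(489.1)³ = 26.54 W m^-2/K.
ΔT₀ = ΔF/λ_P = -301.8/26.54 = -11.4 K.

-11 K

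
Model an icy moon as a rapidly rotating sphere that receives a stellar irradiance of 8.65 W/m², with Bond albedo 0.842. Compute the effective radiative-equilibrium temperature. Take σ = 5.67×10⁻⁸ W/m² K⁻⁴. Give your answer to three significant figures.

49.5 kelvin

Absorbed flux (global mean): S(1−α)/4 = 8.650·0.158/4 = 0.3417 W/m².
In equilibrium σT⁴ equals this, so T = 49.55 K.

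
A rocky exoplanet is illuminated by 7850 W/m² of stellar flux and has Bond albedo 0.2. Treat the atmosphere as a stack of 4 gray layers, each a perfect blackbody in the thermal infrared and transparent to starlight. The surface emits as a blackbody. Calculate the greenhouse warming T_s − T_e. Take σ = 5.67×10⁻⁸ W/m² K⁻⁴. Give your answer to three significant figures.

OLR = S(1−α)/4 = 1570 W/m²; the top layer radiates at T_e = 407.9 K.
Surface: T_s = (5)^¼·T_e = 610.0 K.
Warming: T_s − T_e = 202.1 K.

202 kelvin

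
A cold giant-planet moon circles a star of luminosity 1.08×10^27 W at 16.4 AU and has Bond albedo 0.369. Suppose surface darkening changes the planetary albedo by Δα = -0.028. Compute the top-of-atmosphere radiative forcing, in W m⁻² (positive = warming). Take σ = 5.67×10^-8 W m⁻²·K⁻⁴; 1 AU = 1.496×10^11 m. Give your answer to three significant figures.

0.0999 W m⁻²

Orbital distance: d = 16.4 AU = 2.453×10^12 m.
S = L/(4πd²) = 14.28 W m⁻².
ΔF = −(S/4)Δα = −(14.28/4)×(-0.028) = 0.09994 W m⁻².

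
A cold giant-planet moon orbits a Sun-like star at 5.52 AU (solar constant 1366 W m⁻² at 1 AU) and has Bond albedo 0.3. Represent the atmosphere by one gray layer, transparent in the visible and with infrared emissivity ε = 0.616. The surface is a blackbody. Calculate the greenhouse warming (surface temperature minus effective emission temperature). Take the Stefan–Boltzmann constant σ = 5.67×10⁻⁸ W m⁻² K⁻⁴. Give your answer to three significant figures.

Irradiance scales as 1/d², so S = 1366 W m⁻² × (1/5.52)² = 44.83 W m⁻².
Effective emission temperature (TOA balance): σT_e⁴ = S(1−α)/4 = 7.845 W m⁻² → T_e = 108.5 K.
The surface balance (absorbed SW + ε·downward IR = σT_s⁴) with T_a⁴ = T_s⁴/2 reduces to T_s = T_e·[2/(2−ε)]^¼ = 118.9 K.
Greenhouse warming: T_s − T_e = 10.46 K.

10.5 K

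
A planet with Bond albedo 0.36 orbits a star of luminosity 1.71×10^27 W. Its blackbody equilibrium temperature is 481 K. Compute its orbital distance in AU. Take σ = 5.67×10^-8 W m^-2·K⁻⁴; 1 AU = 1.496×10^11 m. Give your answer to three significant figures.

0.566 AU

Energy balance gives S = 4σT⁴/(1−α) = 18970 W m^-2.
From L = 4πd²S, d = √(1.71×10^27/(4π·18970)) = 8.470×10^10 m = 0.5662 AU.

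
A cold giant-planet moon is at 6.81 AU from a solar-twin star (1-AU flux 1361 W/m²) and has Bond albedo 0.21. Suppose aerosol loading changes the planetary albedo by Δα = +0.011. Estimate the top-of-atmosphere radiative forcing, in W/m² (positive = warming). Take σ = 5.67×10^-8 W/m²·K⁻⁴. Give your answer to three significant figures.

-0.0807 W/m²

Flux at the orbit: S = 1361/(6.81)² = 29.35 W/m².
ΔF = −(S/4)Δα = −(29.35/4)×(+0.011) = -0.08070 W/m².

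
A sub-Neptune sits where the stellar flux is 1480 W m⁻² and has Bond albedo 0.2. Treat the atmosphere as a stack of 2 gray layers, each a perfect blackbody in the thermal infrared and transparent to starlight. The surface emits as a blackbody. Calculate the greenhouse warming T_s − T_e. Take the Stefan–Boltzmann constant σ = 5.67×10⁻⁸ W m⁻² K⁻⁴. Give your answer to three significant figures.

The effective emission temperature is T_e = [S(1−α)/(4σ)]^¼ = 268.8 K.
Surface: T_s = (3)^¼·T_e = 353.8 K.
So the greenhouse effect raises the surface by 353.8 − 268.8 = 84.96 K.

85.0 K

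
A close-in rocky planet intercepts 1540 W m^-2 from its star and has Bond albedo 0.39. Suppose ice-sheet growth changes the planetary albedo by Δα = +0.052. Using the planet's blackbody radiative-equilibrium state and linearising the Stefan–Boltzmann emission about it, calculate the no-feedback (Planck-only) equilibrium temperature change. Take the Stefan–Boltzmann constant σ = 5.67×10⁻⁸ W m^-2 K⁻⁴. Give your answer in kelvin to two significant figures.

-5.4 K

The baseline emission temperature is T_e = 253.7 K.
ΔF = −(S/4)Δα = −(1540/4)×(+0.052) = -20.02 W m^-2.
Planck response: λ_P = 4σT_e³ = 4·5.67×10⁻⁸·(253.7)³ = 3.703 W m^-2/K.
ΔT₀ = ΔF/λ_P = -20.02/3.703 = -5.41 K.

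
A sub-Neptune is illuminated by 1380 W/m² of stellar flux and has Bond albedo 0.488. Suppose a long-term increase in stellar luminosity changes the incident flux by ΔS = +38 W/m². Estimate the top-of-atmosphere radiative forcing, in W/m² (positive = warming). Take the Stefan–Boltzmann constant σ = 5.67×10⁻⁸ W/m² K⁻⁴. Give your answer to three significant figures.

4.86 W/m²

ΔF = Δ[S(1−α)]/4 = (1−0.488)·+38/4 = 4.864 W/m².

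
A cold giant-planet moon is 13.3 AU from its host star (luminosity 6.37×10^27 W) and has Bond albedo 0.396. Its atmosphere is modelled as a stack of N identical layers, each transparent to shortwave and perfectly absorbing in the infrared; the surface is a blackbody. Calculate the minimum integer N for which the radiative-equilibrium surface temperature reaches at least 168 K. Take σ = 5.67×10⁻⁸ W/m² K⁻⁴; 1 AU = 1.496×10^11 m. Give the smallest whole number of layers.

2

d = 13.3 × 1.496×10^11 m = 1.990×10^12 m.
Spreading L over a sphere of radius d: S = 6.37×10^27/(4π·1.99×10^12²) = 128.0 W/m².
Top-of-atmosphere balance: σT_e⁴ = S(1−α)/4 = 19.33 W/m² → T_e = 135.9 K.
Since T_s⁴ = (N+1)T_e⁴, we need N ≥ (T_s/T_e)⁴ − 1 = 1.336.
The minimum whole number is N = 2.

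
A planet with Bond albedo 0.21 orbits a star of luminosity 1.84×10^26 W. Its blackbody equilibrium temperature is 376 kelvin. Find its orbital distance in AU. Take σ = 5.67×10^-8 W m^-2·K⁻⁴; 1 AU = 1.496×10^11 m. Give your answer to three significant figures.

0.338 AU

The flux needed for this T is 4σT⁴/(1−0.21) = 5738 W m^-2.
Then d = [L/(4πS)]^(1/2) = 5.051×10^10 m, i.e. 0.3377 AU.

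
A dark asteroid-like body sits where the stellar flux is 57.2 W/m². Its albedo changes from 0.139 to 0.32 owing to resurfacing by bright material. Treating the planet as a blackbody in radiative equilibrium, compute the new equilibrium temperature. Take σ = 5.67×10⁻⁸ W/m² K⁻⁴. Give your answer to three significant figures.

T₂ = [S(1−α₂)/(4σ)]^(1/4) = [57.20·0.68/(4σ)]^(1/4) = 114.4 K.

114 K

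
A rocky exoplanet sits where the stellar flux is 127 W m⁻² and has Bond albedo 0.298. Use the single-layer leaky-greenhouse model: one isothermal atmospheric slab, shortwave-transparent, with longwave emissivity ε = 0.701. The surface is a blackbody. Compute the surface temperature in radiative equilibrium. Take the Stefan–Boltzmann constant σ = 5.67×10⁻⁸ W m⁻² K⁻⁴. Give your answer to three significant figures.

157 K

At the top of the atmosphere, σT_e⁴ = S(1−α)/4 = 22.29 W m⁻², giving T_e = 140.8 K.
For a single slab of emissivity ε, T_s⁴ = 2T_e⁴/(2−ε); thus T_s = 140.8·(1.54)^(1/4) = 156.8 K.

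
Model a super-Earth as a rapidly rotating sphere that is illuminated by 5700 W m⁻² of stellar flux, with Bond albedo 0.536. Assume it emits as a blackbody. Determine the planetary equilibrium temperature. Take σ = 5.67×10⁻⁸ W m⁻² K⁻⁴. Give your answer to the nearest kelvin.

Absorbed flux (global mean): S(1−α)/4 = 5700·0.464/4 = 661.2 W m⁻².
Balancing against σT⁴: T = (661.2/5.67×10⁻⁸)^(1/4) = 328.6 K.

329 K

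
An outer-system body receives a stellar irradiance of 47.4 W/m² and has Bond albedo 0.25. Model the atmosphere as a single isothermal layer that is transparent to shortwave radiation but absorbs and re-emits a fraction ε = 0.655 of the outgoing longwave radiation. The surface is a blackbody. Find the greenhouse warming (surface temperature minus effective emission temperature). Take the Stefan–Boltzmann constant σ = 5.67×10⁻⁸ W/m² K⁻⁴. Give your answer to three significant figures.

At the top of the atmosphere, σT_e⁴ = S(1−α)/4 = 8.887 W/m², giving T_e = 111.9 K.
The surface balance (absorbed SW + ε·downward IR = σT_s⁴) with T_a⁴ = T_s⁴/2 reduces to T_s = T_e·[2/(2−ε)]^¼ = 123.6 K.
T_s − T_e = 123.6 − 111.9 = 11.67 K.

11.7 K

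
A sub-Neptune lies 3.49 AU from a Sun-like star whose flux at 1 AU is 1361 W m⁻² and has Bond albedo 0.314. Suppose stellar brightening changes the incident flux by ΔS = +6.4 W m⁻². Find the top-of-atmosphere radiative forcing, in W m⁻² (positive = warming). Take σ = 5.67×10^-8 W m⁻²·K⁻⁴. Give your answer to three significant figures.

Irradiance scales as 1/d², so S = 1361 W m⁻² × (1/3.49)² = 111.7 W m⁻².
ΔF = Δ[S(1−α)]/4 = (1−0.314)·+6.4/4 = 1.098 W m⁻².

1.10 W m⁻²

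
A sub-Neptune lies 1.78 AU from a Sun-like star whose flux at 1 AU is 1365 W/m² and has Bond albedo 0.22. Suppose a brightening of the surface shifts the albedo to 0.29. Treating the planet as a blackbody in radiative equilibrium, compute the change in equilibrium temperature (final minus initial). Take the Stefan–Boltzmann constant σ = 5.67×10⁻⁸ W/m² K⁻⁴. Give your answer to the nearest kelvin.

Flux at the orbit: S = 1365/(1.78)² = 430.8 W/m².
With α = 0.22, T₁ = 196.2 K.
With α = 0.29, T₂ = 191.6 K.
Change: 191.6 − 196.2 = -4.558 K.

-5 K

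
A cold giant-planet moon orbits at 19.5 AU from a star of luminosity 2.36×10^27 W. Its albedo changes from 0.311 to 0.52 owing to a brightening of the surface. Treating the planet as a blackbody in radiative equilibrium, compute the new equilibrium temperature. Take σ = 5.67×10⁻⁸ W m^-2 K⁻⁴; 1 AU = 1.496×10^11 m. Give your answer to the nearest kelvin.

83 K

d = 19.5 × 1.496×10^11 m = 2.917×10^12 m.
Flux at the orbit: S = L/(4πd²) = 2.36×10^27/(4π·(2.92×10^12)²) = 22.07 W m^-2.
With the new albedo, S(1−α₂)/4 = 2.648 W m^-2, so T₂ = 82.67 K.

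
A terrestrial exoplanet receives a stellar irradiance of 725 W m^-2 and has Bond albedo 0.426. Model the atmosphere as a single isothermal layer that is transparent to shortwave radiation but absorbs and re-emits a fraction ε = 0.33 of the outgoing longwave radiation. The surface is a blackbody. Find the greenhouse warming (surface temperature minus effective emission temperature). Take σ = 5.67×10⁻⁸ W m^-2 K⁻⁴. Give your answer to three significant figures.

At the top of the atmosphere, σT_e⁴ = S(1−α)/4 = 104.0 W m^-2, giving T_e = 207.0 K.
For a single slab of emissivity ε, T_s⁴ = 2T_e⁴/(2−ε); thus T_s = 207.0·(1.198)^(1/4) = 216.5 K.
T_s − T_e = 216.5 − 207.0 = 9.544 K.

9.54 K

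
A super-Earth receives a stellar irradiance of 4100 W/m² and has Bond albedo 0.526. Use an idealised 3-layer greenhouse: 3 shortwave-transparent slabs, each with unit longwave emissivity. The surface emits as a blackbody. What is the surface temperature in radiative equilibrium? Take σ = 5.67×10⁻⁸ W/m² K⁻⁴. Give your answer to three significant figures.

The effective emission temperature is T_e = [S(1−α)/(4σ)]^¼ = 304.2 K.
Layer-by-layer balance gives σT_s⁴ = (N+1)σT_e⁴, so T_s = 4^¼·304.2 = 430.3 K.

430 K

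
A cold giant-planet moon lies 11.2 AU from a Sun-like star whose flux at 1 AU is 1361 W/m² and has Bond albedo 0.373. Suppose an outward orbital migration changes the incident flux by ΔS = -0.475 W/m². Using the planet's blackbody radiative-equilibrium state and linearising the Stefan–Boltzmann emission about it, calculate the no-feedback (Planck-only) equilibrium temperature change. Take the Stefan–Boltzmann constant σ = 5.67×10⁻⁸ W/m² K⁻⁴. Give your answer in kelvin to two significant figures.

By the inverse-square law, S = 1361/11.2² = 10.85 W/m².
The baseline emission temperature is T_e = 74.01 K.
ΔF = Δ[S(1−α)]/4 = (1−0.373)·-0.475/4 = -0.07446 W/m².
The Planck feedback parameter is 4σT_e³ = 0.09192 W/m²/K.
So ΔT₀ = -0.07446/0.09192 = -0.810 K.

-0.81 K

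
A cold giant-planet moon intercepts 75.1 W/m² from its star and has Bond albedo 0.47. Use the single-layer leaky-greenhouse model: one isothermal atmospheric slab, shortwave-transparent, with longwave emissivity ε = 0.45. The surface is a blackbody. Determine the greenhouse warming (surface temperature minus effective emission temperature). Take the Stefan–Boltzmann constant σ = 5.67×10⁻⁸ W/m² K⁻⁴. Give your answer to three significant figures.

7.57 kelvin

Effective emission temperature (TOA balance): σT_e⁴ = S(1−α)/4 = 9.951 W/m² → T_e = 115.1 K.
Surface balance with a leaky layer gives σT_s⁴ = σT_e⁴·2/(2−ε), so T_s = T_e·[2/(2−0.45)]^(1/4) = 122.7 K.
The atmosphere warms the surface by 7.573 K.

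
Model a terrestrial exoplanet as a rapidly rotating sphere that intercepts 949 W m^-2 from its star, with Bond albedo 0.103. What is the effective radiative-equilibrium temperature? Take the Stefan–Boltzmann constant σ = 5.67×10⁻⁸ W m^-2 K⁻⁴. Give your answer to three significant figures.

The planet absorbs (1−α)S over its disc πR² and re-emits over 4πR², so the mean absorbed flux is (1−0.103)·949.0/4 = 212.8 W m^-2.
In equilibrium σT⁴ equals this, so T = 247.5 K.

248 K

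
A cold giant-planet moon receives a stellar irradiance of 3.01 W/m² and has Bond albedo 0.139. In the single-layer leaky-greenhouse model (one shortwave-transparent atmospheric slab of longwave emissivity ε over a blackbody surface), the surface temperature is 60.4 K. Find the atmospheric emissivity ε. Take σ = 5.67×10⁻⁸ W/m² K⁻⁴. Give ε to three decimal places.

TOA balance gives T_e = 58.14 K.
Inverting T_s⁴ = 2T_e⁴/(2−ε): (T_e/T_s)⁴ = 0.8586, so ε = 2(1 − 0.8586) = 0.2828.

0.283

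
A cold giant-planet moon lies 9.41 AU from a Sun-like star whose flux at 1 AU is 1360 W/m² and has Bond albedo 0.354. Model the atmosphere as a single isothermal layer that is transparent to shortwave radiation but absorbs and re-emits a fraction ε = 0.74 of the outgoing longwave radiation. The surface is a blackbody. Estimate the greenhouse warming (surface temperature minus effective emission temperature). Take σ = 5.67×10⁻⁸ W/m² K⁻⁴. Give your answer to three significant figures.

9.96 K

By the inverse-square law, S = 1360/9.41² = 15.36 W/m².
Effective emission temperature (TOA balance): σT_e⁴ = S(1−α)/4 = 2.480 W/m² → T_e = 81.33 K.
Surface balance with a leaky layer gives σT_s⁴ = σT_e⁴·2/(2−ε), so T_s = T_e·[2/(2−0.74)]^(1/4) = 91.29 K.
Greenhouse warming: T_s − T_e = 9.958 K.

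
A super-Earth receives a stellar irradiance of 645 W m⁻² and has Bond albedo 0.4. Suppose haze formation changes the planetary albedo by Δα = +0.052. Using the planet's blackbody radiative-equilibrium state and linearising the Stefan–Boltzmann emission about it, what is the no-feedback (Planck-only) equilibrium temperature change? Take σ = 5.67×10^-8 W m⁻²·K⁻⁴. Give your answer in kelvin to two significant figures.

-4.4 K

Reference equilibrium: T_e = [S(1−α)/(4σ)]^(1/4) = 203.2 K.
The change in absorbed flux is Δ[S(1−α)/4] = −SΔα/4 = -8.385 W m⁻².
The Planck feedback parameter is 4σT_e³ = 1.904 W m⁻²/K.
Hence the no-feedback warming is ΔF/(4σT_e³) = -4.40 K.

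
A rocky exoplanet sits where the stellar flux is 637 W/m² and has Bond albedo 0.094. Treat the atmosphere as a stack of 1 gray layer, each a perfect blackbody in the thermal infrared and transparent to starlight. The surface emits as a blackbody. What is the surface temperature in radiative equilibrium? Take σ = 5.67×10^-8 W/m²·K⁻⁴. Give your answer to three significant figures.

OLR = S(1−α)/4 = 144.3 W/m²; the top layer radiates at T_e = 224.6 K.
For an N-layer opaque stack, T_s⁴ = (N+1)T_e⁴, hence T_s = (2)^(1/4)×224.6 K = 267.1 K.

267 K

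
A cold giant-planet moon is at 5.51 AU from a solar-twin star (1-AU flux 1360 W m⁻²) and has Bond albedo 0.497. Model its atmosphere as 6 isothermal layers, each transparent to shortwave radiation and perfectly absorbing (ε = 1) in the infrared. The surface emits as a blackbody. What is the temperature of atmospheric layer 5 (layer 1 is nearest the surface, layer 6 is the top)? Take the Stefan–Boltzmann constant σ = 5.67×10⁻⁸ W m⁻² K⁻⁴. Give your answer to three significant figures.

Irradiance scales as 1/d², so S = 1360 W m⁻² × (1/5.51)² = 44.80 W m⁻².
OLR = S(1−α)/4 = 5.633 W m⁻²; the top layer radiates at T_e = 99.84 K.
The net upward flux σT_e⁴ is constant between every pair of levels, so T_k⁴ = (N+1−k)T_e⁴.
T_5 = (2)^(1/4)·99.84 = 118.7 K.

119 K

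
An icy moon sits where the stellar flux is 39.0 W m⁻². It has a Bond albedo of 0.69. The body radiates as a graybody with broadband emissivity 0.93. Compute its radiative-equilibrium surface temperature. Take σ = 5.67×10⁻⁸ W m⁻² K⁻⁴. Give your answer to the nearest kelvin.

87 K

The planet absorbs (1−α)S over its disc πR² and re-emits over 4πR², so the mean absorbed flux is (1−0.69)·39.00/4 = 3.023 W m⁻².
Radiative balance εσT⁴ = 3.023 gives T = [3.023/(0.93·σ)]^(1/4) = 87.01 K.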